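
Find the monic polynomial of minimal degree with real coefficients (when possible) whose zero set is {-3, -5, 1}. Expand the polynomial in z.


The polynomial is p(z) = ∏_{α ∈ S} (z − α), where S = {-3, -5, 1}.
Expanding the product yields: p(z) = z^3 + 7·z^2 + 7·z -15.
The resulting polynomial has degree 3 and real coefficients as required.

p(z) = z^3 + 7·z^2 + 7·z -15.


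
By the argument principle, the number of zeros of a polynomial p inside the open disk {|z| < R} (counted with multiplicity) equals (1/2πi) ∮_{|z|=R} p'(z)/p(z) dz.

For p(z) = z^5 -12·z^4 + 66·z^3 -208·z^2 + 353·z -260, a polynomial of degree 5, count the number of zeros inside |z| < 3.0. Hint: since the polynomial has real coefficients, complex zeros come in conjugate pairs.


The zeros of p are: 4, (2 + 1i), (2 - 1i), (2 + 3i), (2 - 3i).
Their magnitudes are: 4, 2.236, 2.236, 3.606, 3.606.
Zeros with |z| < R = 3.0: (2 + 1i), (2 - 1i).
Count = 2.
By the argument principle, (1/2πi) ∮_{|z|=R} p'(z)/p(z) dz equals exactly this count.

Number of zeros inside |z| < 3.0: 2.


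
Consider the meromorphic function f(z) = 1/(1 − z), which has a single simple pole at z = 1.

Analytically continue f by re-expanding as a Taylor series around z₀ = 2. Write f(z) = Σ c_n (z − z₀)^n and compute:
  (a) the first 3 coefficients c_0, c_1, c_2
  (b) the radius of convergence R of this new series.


Let w = z − z₀, so z = z₀ + w.
Then 1 − z = 1 − (z₀ + w) = (1 − z₀) − w = -1 − w.
f(z) = 1/(-1 − w) = (1/(-1)) · 1/(1 − w/(-1)) = Σ_{n≥0} w^n / (-1)^(n+1).
So c_n = 1/(-1)^(n+1):
  c_0 = 1/(-1)^1 = -1.
  c_1 = 1/(-1)^2 = 1.
  c_2 = 1/(-1)^3 = -1.
The series is valid for |w/d| < 1, i.e. |z − z₀| < |d|.
Radius of convergence: R = |1 − z₀| = |-1| = 1 (distance from z₀ to the singularity z = 1).

c_0 = -1, c_1 = 1, c_2 = -1; R = 1.


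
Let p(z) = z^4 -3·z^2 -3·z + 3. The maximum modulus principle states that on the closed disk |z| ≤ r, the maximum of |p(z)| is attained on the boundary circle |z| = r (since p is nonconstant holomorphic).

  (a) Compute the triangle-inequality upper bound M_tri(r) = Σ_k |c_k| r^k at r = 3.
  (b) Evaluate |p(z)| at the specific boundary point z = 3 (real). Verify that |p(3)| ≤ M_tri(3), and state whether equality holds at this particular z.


Coefficients: c_0 = 3, c_1 = -3, c_2 = -3, c_3 = 0, c_4 = 1. Radius r = 3.
Part (a). Triangle bound: M_tri(r) = Σ_k |c_k| r^k
  = |3|·3^0 + |-3|·3^1 + |-3|·3^2 + |0|·3^3 + |1|·3^4
  = 3 + 9 + 27 + 0 + 81 = 120.
This bounds M(r) := max_{|z|=r} |p(z)| from above; equality holds iff all terms c_k z^k can be made to align in phase at a single z on |z|=r.
Part (b). At z = 3 (real, on the circle |z| = r):
  p(3) = (3)·3^0 + (-3)·3^1 + (-3)·3^2 + (0)·3^3 + (1)·3^4 = 48.
  |p(3)| = 48.
Check: |p(3)| = 48 ≤ 120 = M_tri(3). ✓ Equality does not hold at z = 3 (the coefficients have mixed signs, so the terms do not all align in phase there).

M_tri(3) = 120; |p(3)| = 48; equality at z=3: no.


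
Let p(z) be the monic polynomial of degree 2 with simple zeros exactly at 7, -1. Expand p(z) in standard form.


The polynomial is p(z) = ∏_{α ∈ S} (z − α), where S = {7, -1}.
Expanding the product yields: p(z) = z^2 -6·z -7.
The resulting polynomial has degree 2 and real coefficients as required.

p(z) = z^2 -6·z -7.


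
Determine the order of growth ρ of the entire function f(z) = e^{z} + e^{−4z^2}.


Each summand is entire of order 1 and 2 respectively (as in the single-exponential case). The order of a sum is at most the max of the orders, so ρ ≤ 2. For the lower bound: on |z|=r choose arg z so that -4z^2 is real positive; then |e^{-4z^2}| = e^{4r^2} while |e^{1z}| ≤ e^{1r^1} = o(e^{4r^2}). So |f| ≥ e^{4r^2}(1 − o(1)) and ρ ≥ 2. Hence ρ = max(1, 2) = 2.
Therefore ρ = 2.

Order ρ = 2.


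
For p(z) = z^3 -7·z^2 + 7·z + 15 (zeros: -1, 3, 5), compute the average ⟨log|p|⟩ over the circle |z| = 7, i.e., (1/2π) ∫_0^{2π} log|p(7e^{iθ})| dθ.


Zeros: -1, 3, 5; r = 7.
Inside |z| < r: -1, 3, 5. Outside (|z| ≥ r): ∅.
p(0) = 15, so log|p(0)| = log(15) = 2.7081.
Apply Jensen: I(r) = log|p(0)| + Σ_k log(r/|z_k|), summed over zeros inside |z| < r.
  log(r/|z_k|) for z_k = -1: log(7/1) = 1.9459
  log(r/|z_k|) for z_k = 3: log(7/3) = 0.8473
  log(r/|z_k|) for z_k = 5: log(7/5) = 0.3365
Sum over inside zeros: 3.1297.
I(r) = log|p(0)| + (inside sum) = 2.7081 + 3.1297 = 5.8377.
Closed form (all zeros inside, monic): I(r) = n·log(r) = 3·log(7) = 5.8377. ✓

I(r) ≈ 5.8377.


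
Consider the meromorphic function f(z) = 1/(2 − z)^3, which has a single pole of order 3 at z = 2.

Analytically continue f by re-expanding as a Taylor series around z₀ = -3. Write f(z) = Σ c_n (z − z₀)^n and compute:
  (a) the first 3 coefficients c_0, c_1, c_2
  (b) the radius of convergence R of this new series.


Let w = z − z₀, so z = z₀ + w.
Then 2 − z = 2 − (z₀ + w) = (2 − z₀) − w = 5 − w.
f(z) = 1/(5 − w)^3 = (1/(5)^3) · (1 − w/(5))^{−3}.
By the binomial series (1−u)^{−3} = Σ_{n≥0} C(n+2, 2) u^n for |u|<1, with u = w/(5):
  c_n = C(n+2, 2) / (5)^(n+3).
  c_0 = 1/(5)^3 = 1/125.
  c_1 = 3/(5)^4 = 3/625.
  c_2 = 6/(5)^5 = 6/3125.
The series is valid for |w/d| < 1, i.e. |z − z₀| < |d|.
Radius of convergence: R = |2 − z₀| = |5| = 5 (distance from z₀ to the singularity z = 2).

c_0 = 1/125, c_1 = 3/625, c_2 = 6/3125; R = 5.


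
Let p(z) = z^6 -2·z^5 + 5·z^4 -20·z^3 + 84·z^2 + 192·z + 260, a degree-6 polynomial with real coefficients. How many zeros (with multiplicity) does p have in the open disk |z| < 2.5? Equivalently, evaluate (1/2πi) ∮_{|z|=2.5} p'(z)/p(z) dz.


The zeros of p are: (-1 + 1i), (-1 - 1i), (-1 + 3i), (-1 - 3i), (3 + 2i), (3 - 2i).
Their magnitudes are: 1.414, 1.414, 3.162, 3.162, 3.606, 3.606.
Zeros with |z| < R = 2.5: (-1 + 1i), (-1 - 1i).
Count = 2.
By the argument principle, (1/2πi) ∮_{|z|=R} p'(z)/p(z) dz equals exactly this count.

Number of zeros inside |z| < 2.5: 2.


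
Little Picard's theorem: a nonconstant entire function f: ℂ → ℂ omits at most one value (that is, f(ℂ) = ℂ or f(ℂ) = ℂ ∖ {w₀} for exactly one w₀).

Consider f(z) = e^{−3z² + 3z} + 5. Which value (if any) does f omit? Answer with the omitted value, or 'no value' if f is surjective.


Little Picard bounds the complement of f(ℂ) to at most one point.
The exponent g(z) = −3z² + 3z is a nonconstant polynomial, hence surjective onto ℂ. So e^{g(z)} takes every value in {e^w : w ∈ ℂ} = ℂ ∖ {0}. Adding 5 shifts the range to ℂ ∖ {5}. f omits exactly 5.

Omitted value: 5.


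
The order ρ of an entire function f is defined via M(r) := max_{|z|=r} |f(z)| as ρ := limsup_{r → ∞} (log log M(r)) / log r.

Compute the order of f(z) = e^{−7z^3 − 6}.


|e^{−7z^3 − 6}| = e^{Re(-7·z^3) + -6} ≤ e^{7|z|^3 + -6} = e^{7r^3 + -6} on |z| = r, so ρ ≤ 3. Choosing z on |z|=r so that -7·z^3 is real positive (always possible by picking arg z appropriately) gives |f(z)| = e^{7r^3 + -6}, matching the bound. The additive constant -6 does not affect log log M(r) ~ 3·log r. Hence ρ = 3.
Therefore ρ = 3.

Order ρ = 3.


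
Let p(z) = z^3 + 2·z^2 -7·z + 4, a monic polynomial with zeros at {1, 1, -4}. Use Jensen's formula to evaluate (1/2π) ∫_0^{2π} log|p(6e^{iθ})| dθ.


Zeros: -4, 1, 1; r = 6.
Inside |z| < r: -4, 1, 1. Outside (|z| ≥ r): ∅.
p(0) = 4, so log|p(0)| = log(4) = 1.3863.
Apply Jensen: I(r) = log|p(0)| + Σ_k log(r/|z_k|), summed over zeros inside |z| < r.
  log(r/|z_k|) for z_k = 1: log(6/1) = 1.7918
  log(r/|z_k|) for z_k = 1: log(6/1) = 1.7918
  log(r/|z_k|) for z_k = -4: log(6/4) = 0.4055
Sum over inside zeros: 3.9890.
I(r) = log|p(0)| + (inside sum) = 1.3863 + 3.9890 = 5.3753.
Closed form (all zeros inside, monic): I(r) = n·log(r) = 3·log(6) = 5.3753. ✓

I(r) ≈ 5.3753.


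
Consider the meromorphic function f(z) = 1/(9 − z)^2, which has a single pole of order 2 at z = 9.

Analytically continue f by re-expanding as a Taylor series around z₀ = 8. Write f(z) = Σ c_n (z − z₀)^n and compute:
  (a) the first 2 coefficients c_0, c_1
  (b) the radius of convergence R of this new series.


Let w = z − z₀, so z = z₀ + w.
Then 9 − z = 9 − (z₀ + w) = (9 − z₀) − w = 1 − w.
f(z) = 1/(1 − w)^2 = (1/(1)^2) · (1 − w/(1))^{−2}.
By the binomial series (1−u)^{−2} = Σ_{n≥0} C(n+1, 1) u^n for |u|<1, with u = w/(1):
  c_n = C(n+1, 1) / (1)^(n+2).
  c_0 = 1/(1)^2 = 1.
  c_1 = 2/(1)^3 = 2.
The series is valid for |w/d| < 1, i.e. |z − z₀| < |d|.
Radius of convergence: R = |9 − z₀| = |1| = 1 (distance from z₀ to the singularity z = 9).

c_0 = 1, c_1 = 2; R = 1.


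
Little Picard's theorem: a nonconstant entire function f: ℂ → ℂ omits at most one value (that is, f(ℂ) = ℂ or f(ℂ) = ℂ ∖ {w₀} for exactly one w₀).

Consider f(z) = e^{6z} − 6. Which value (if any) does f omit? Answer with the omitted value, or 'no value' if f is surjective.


Little Picard bounds the complement of f(ℂ) to at most one point.
e^{6z} is never zero on ℂ, so 1·e^{6z} takes every value in ℂ ∖ {0}. Adding -6 shifts the range to ℂ ∖ {-6}. Thus f omits exactly the value -6.

Omitted value: -6.


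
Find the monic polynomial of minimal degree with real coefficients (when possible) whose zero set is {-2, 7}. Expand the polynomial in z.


The polynomial is p(z) = ∏_{α ∈ S} (z − α), where S = {-2, 7}.
Expanding the product yields: p(z) = z^2 -5·z -14.
The resulting polynomial has degree 2 and real coefficients as required.

p(z) = z^2 -5·z -14.


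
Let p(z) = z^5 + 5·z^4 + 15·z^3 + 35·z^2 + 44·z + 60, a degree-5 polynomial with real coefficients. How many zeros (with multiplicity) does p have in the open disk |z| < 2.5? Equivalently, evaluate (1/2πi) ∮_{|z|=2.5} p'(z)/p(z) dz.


The zeros of p are: (0 + 2i), (0 - 2i), -3, (-1 + 2i), (-1 - 2i).
Their magnitudes are: 2, 2, 3, 2.236, 2.236.
Zeros with |z| < R = 2.5: (0 + 2i), (0 - 2i), (-1 + 2i), (-1 - 2i).
Count = 4.
By the argument principle, (1/2πi) ∮_{|z|=R} p'(z)/p(z) dz equals exactly this count.

Number of zeros inside |z| < 2.5: 4.


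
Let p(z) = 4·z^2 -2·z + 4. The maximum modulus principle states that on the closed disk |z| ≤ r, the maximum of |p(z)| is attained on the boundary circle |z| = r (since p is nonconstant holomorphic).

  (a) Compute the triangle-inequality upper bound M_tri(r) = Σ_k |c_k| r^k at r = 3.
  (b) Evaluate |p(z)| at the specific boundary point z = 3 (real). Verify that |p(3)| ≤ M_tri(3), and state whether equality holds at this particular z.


Coefficients: c_0 = 4, c_1 = -2, c_2 = 4. Radius r = 3.
Part (a). Triangle bound: M_tri(r) = Σ_k |c_k| r^k
  = |4|·3^0 + |-2|·3^1 + |4|·3^2
  = 4 + 6 + 36 = 46.
This bounds M(r) := max_{|z|=r} |p(z)| from above; equality holds iff all terms c_k z^k can be made to align in phase at a single z on |z|=r.
Part (b). At z = 3 (real, on the circle |z| = r):
  p(3) = (4)·3^0 + (-2)·3^1 + (4)·3^2 = 34.
  |p(3)| = 34.
Check: |p(3)| = 34 ≤ 46 = M_tri(3). ✓ Equality does not hold at z = 3 (the coefficients have mixed signs, so the terms do not all align in phase there).

M_tri(3) = 46; |p(3)| = 34; equality at z=3: no.


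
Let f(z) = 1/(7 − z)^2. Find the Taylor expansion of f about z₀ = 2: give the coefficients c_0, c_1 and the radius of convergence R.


Let w = z − z₀, so z = z₀ + w.
Then 7 − z = 7 − (z₀ + w) = (7 − z₀) − w = 5 − w.
f(z) = 1/(5 − w)^2 = (1/(5)^2) · (1 − w/(5))^{−2}.
By the binomial series (1−u)^{−2} = Σ_{n≥0} C(n+1, 1) u^n for |u|<1, with u = w/(5):
  c_n = C(n+1, 1) / (5)^(n+2).
  c_0 = 1/(5)^2 = 1/25.
  c_1 = 2/(5)^3 = 2/125.
The series is valid for |w/d| < 1, i.e. |z − z₀| < |d|.
Radius of convergence: R = |7 − z₀| = |5| = 5 (distance from z₀ to the singularity z = 7).

c_0 = 1/25, c_1 = 2/125; R = 5.


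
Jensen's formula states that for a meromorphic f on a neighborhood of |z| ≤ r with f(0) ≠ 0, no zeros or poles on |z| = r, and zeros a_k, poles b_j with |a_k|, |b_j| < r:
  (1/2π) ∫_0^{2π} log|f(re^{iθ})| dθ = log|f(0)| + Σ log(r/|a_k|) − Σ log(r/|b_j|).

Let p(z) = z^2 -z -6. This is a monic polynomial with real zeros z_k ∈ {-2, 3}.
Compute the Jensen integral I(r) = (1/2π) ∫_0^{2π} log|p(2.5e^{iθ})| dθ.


Zeros: -2, 3; r = 2.5.
Inside |z| < r: -2. Outside (|z| ≥ r): 3.
p(0) = -6, so log|p(0)| = log(6) = 1.7918.
Apply Jensen: I(r) = log|p(0)| + Σ_k log(r/|z_k|), summed over zeros inside |z| < r.
  log(r/|z_k|) for z_k = -2: log(2.5/2) = 0.2231
  Outside zeros (3) contribute nothing to the Jensen sum.
Sum over inside zeros: 0.2231.
I(r) = log|p(0)| + (inside sum) = 1.7918 + 0.2231 = 2.0149.
Note: since some zeros are outside |z| ≤ r, the simplified n·log(r) form does NOT apply — only the inside zeros contribute.

I(r) ≈ 2.0149.


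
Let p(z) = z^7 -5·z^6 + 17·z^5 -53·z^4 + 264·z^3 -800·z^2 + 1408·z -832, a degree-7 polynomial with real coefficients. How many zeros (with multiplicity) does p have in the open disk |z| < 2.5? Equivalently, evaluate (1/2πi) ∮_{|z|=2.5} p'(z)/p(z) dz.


The zeros of p are: (2 + 2i), (2 - 2i), (2 + 2i), (2 - 2i), 1, (-2 + 3i), (-2 - 3i).
Their magnitudes are: 2.828, 2.828, 2.828, 2.828, 1, 3.606, 3.606.
Zeros with |z| < R = 2.5: 1.
Count = 1.
By the argument principle, (1/2πi) ∮_{|z|=R} p'(z)/p(z) dz equals exactly this count.

Number of zeros inside |z| < 2.5: 1.


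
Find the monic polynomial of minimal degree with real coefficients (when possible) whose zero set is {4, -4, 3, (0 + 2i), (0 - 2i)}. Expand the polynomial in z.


The polynomial is p(z) = ∏_{α ∈ S} (z − α), where S = {4, -4, 3, (0 + 2i), (0 - 2i)}.
Expanding the product yields: p(z) = z^5 -3·z^4 -12·z^3 + 36·z^2 -64·z + 192.
Note conjugate pairs combine to real quadratics: (z − (0+2i))(z − (0−2i)) = z² + 4.
The resulting polynomial has degree 5 and real coefficients as required.

p(z) = z^5 -3·z^4 -12·z^3 + 36·z^2 -64·z + 192.


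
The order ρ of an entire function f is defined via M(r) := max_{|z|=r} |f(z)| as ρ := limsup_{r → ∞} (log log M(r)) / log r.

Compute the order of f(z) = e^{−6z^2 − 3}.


|e^{−6z^2 − 3}| = e^{Re(-6·z^2) + -3} ≤ e^{6|z|^2 + -3} = e^{6r^2 + -3} on |z| = r, so ρ ≤ 2. Choosing z on |z|=r so that -6·z^2 is real positive (always possible by picking arg z appropriately) gives |f(z)| = e^{6r^2 + -3}, matching the bound. The additive constant -3 does not affect log log M(r) ~ 2·log r. Hence ρ = 2.
Therefore ρ = 2.

Order ρ = 2.


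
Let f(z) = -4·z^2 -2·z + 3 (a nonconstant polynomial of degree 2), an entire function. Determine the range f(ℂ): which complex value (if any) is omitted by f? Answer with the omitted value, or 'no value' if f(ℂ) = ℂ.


Little Picard bounds the complement of f(ℂ) to at most one point.
For every w ∈ ℂ, the equation p(z) − w = 0 is a nonconstant polynomial in z and hence has at least one root by the fundamental theorem of algebra. So p is surjective onto ℂ, omitting no value.

Omitted value: no value.


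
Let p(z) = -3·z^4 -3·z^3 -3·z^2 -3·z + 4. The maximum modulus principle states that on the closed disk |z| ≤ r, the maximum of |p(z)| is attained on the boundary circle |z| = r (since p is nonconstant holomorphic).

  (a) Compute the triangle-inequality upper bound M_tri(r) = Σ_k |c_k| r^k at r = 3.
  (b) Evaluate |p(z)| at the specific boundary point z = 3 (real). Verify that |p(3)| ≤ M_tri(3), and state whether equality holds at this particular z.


Coefficients: c_0 = 4, c_1 = -3, c_2 = -3, c_3 = -3, c_4 = -3. Radius r = 3.
Part (a). Triangle bound: M_tri(r) = Σ_k |c_k| r^k
  = |4|·3^0 + |-3|·3^1 + |-3|·3^2 + |-3|·3^3 + |-3|·3^4
  = 4 + 9 + 27 + 81 + 243 = 364.
This bounds M(r) := max_{|z|=r} |p(z)| from above; equality holds iff all terms c_k z^k can be made to align in phase at a single z on |z|=r.
Part (b). At z = 3 (real, on the circle |z| = r):
  p(3) = (4)·3^0 + (-3)·3^1 + (-3)·3^2 + (-3)·3^3 + (-3)·3^4 = -356.
  |p(3)| = 356.
Check: |p(3)| = 356 ≤ 364 = M_tri(3). ✓ Equality does not hold at z = 3 (the coefficients have mixed signs, so the terms do not all align in phase there).

M_tri(3) = 364; |p(3)| = 356; equality at z=3: no.


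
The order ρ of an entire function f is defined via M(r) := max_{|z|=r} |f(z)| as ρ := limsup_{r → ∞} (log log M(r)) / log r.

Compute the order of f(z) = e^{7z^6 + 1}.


|e^{7z^6 + 1}| = e^{Re(7·z^6) + 1} ≤ e^{7|z|^6 + 1} = e^{7r^6 + 1} on |z| = r, so ρ ≤ 6. Choosing z on |z|=r so that 7·z^6 is real positive (always possible by picking arg z appropriately) gives |f(z)| = e^{7r^6 + 1}, matching the bound. The additive constant 1 does not affect log log M(r) ~ 6·log r. Hence ρ = 6.
Therefore ρ = 6.

Order ρ = 6.


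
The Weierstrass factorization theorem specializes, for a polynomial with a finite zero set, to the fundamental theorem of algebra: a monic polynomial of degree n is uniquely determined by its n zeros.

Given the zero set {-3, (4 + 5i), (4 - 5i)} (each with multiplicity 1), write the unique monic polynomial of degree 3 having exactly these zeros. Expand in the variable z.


The polynomial is p(z) = ∏_{α ∈ S} (z − α), where S = {-3, (4 + 5i), (4 - 5i)}.
Expanding the product yields: p(z) = z^3 -5·z^2 + 17·z + 123.
Note conjugate pairs combine to real quadratics: (z − (4+5i))(z − (4−5i)) = z² − 8z + 41.
The resulting polynomial has degree 3 and real coefficients as required.

p(z) = z^3 -5·z^2 + 17·z + 123.


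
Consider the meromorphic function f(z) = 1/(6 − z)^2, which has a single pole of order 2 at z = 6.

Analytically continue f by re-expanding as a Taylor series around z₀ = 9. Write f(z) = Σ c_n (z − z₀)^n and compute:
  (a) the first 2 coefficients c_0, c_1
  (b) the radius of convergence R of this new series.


Let w = z − z₀, so z = z₀ + w.
Then 6 − z = 6 − (z₀ + w) = (6 − z₀) − w = -3 − w.
f(z) = 1/(-3 − w)^2 = (1/(-3)^2) · (1 − w/(-3))^{−2}.
By the binomial series (1−u)^{−2} = Σ_{n≥0} C(n+1, 1) u^n for |u|<1, with u = w/(-3):
  c_n = C(n+1, 1) / (-3)^(n+2).
  c_0 = 1/(-3)^2 = 1/9.
  c_1 = 2/(-3)^3 = -2/27.
The series is valid for |w/d| < 1, i.e. |z − z₀| < |d|.
Radius of convergence: R = |6 − z₀| = |-3| = 3 (distance from z₀ to the singularity z = 6).

c_0 = 1/9, c_1 = -2/27; R = 3.


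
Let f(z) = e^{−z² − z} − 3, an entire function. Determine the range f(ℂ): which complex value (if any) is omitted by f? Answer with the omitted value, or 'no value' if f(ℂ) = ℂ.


Little Picard bounds the complement of f(ℂ) to at most one point.
The exponent g(z) = −z² − z is a nonconstant polynomial, hence surjective onto ℂ. So e^{g(z)} takes every value in {e^w : w ∈ ℂ} = ℂ ∖ {0}. Adding -3 shifts the range to ℂ ∖ {-3}. f omits exactly -3.

Omitted value: -3.


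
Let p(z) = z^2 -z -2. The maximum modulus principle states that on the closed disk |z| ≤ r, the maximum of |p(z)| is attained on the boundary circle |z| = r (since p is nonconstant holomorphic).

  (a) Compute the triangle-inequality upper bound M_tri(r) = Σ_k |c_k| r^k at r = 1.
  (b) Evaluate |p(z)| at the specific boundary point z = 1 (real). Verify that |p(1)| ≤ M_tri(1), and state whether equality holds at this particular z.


Coefficients: c_0 = -2, c_1 = -1, c_2 = 1. Radius r = 1.
Part (a). Triangle bound: M_tri(r) = Σ_k |c_k| r^k
  = |-2|·1^0 + |-1|·1^1 + |1|·1^2
  = 2 + 1 + 1 = 4.
This bounds M(r) := max_{|z|=r} |p(z)| from above; equality holds iff all terms c_k z^k can be made to align in phase at a single z on |z|=r.
Part (b). At z = 1 (real, on the circle |z| = r):
  p(1) = (-2)·1^0 + (-1)·1^1 + (1)·1^2 = -2.
  |p(1)| = 2.
Check: |p(1)| = 2 ≤ 4 = M_tri(1). ✓ Equality does not hold at z = 1 (the coefficients have mixed signs, so the terms do not all align in phase there).

M_tri(1) = 4; |p(1)| = 2; equality at z=1: no.


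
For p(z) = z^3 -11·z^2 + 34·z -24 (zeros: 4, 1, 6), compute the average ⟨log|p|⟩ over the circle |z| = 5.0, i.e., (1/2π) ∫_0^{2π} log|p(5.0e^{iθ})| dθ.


Zeros: 1, 4, 6; r = 5.0.
Inside |z| < r: 1, 4. Outside (|z| ≥ r): 6.
p(0) = -24, so log|p(0)| = log(24) = 3.1781.
Apply Jensen: I(r) = log|p(0)| + Σ_k log(r/|z_k|), summed over zeros inside |z| < r.
  log(r/|z_k|) for z_k = 4: log(5.0/4) = 0.2231
  log(r/|z_k|) for z_k = 1: log(5.0/1) = 1.6094
  Outside zeros (6) contribute nothing to the Jensen sum.
Sum over inside zeros: 1.8326.
I(r) = log|p(0)| + (inside sum) = 3.1781 + 1.8326 = 5.0106.
Note: since some zeros are outside |z| ≤ r, the simplified n·log(r) form does NOT apply — only the inside zeros contribute.

I(r) ≈ 5.0106.


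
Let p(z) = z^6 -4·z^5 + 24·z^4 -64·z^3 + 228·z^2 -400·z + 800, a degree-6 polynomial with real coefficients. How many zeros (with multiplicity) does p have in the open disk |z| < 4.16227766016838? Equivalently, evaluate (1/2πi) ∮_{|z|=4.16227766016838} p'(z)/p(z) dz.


The zeros of p are: (-1 + 3i), (-1 - 3i), (1 + 3i), (1 - 3i), (2 + 2i), (2 - 2i).
Their magnitudes are: 3.162, 3.162, 3.162, 3.162, 2.828, 2.828.
Zeros with |z| < R = 4.16227766016838: (-1 + 3i), (-1 - 3i), (1 + 3i), (1 - 3i), (2 + 2i), (2 - 2i).
Count = 6.
By the argument principle, (1/2πi) ∮_{|z|=R} p'(z)/p(z) dz equals exactly this count.

Number of zeros inside |z| < 4.16227766016838: 6.


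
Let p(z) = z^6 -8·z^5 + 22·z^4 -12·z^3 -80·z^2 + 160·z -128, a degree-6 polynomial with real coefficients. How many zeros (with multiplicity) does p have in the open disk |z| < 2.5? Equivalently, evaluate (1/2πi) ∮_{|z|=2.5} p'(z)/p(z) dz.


The zeros of p are: (1 + 1i), (1 - 1i), (2 + 2i), (2 - 2i), 4, -2.
Their magnitudes are: 1.414, 1.414, 2.828, 2.828, 4, 2.
Zeros with |z| < R = 2.5: (1 + 1i), (1 - 1i), -2.
Count = 3.
By the argument principle, (1/2πi) ∮_{|z|=R} p'(z)/p(z) dz equals exactly this count.

Number of zeros inside |z| < 2.5: 3.


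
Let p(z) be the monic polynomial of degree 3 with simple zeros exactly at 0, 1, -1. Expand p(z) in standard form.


The polynomial is p(z) = ∏_{α ∈ S} (z − α), where S = {0, 1, -1}.
Expanding the product yields: p(z) = z^3 -z.
The resulting polynomial has degree 3 and real coefficients as required.

p(z) = z^3 -z.


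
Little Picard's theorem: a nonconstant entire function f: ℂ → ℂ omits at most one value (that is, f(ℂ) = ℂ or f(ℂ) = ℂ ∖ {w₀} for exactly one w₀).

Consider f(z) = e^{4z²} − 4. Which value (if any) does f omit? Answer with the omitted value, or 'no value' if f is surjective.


Little Picard bounds the complement of f(ℂ) to at most one point.
The exponent g(z) = 4z² is a nonconstant polynomial, hence surjective onto ℂ. So e^{g(z)} takes every value in {e^w : w ∈ ℂ} = ℂ ∖ {0}. Adding -4 shifts the range to ℂ ∖ {-4}. f omits exactly -4.

Omitted value: -4.


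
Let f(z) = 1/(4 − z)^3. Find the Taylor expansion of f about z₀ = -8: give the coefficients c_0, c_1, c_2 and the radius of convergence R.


Let w = z − z₀, so z = z₀ + w.
Then 4 − z = 4 − (z₀ + w) = (4 − z₀) − w = 12 − w.
f(z) = 1/(12 − w)^3 = (1/(12)^3) · (1 − w/(12))^{−3}.
By the binomial series (1−u)^{−3} = Σ_{n≥0} C(n+2, 2) u^n for |u|<1, with u = w/(12):
  c_n = C(n+2, 2) / (12)^(n+3).
  c_0 = 1/(12)^3 = 1/1728.
  c_1 = 3/(12)^4 = 1/6912.
  c_2 = 6/(12)^5 = 1/41472.
The series is valid for |w/d| < 1, i.e. |z − z₀| < |d|.
Radius of convergence: R = |4 − z₀| = |12| = 12 (distance from z₀ to the singularity z = 4).

c_0 = 1/1728, c_1 = 1/6912, c_2 = 1/41472; R = 12.


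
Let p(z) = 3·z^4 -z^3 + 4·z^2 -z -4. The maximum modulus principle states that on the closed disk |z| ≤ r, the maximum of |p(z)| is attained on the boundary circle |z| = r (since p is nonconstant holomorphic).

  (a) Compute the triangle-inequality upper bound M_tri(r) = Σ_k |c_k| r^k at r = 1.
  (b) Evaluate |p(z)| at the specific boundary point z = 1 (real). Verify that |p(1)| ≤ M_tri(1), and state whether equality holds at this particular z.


Coefficients: c_0 = -4, c_1 = -1, c_2 = 4, c_3 = -1, c_4 = 3. Radius r = 1.
Part (a). Triangle bound: M_tri(r) = Σ_k |c_k| r^k
  = |-4|·1^0 + |-1|·1^1 + |4|·1^2 + |-1|·1^3 + |3|·1^4
  = 4 + 1 + 4 + 1 + 3 = 13.
This bounds M(r) := max_{|z|=r} |p(z)| from above; equality holds iff all terms c_k z^k can be made to align in phase at a single z on |z|=r.
Part (b). At z = 1 (real, on the circle |z| = r):
  p(1) = (-4)·1^0 + (-1)·1^1 + (4)·1^2 + (-1)·1^3 + (3)·1^4 = 1.
  |p(1)| = 1.
Check: |p(1)| = 1 ≤ 13 = M_tri(1). ✓ Equality does not hold at z = 1 (the coefficients have mixed signs, so the terms do not all align in phase there).

M_tri(1) = 13; |p(1)| = 1; equality at z=1: no.


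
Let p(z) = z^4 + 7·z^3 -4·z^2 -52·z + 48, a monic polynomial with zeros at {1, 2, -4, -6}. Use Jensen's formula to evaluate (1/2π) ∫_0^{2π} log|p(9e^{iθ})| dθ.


Zeros: -6, -4, 1, 2; r = 9.
Inside |z| < r: -6, -4, 1, 2. Outside (|z| ≥ r): ∅.
p(0) = 48, so log|p(0)| = log(48) = 3.8712.
Apply Jensen: I(r) = log|p(0)| + Σ_k log(r/|z_k|), summed over zeros inside |z| < r.
  log(r/|z_k|) for z_k = 1: log(9/1) = 2.1972
  log(r/|z_k|) for z_k = 2: log(9/2) = 1.5041
  log(r/|z_k|) for z_k = -4: log(9/4) = 0.8109
  log(r/|z_k|) for z_k = -6: log(9/6) = 0.4055
Sum over inside zeros: 4.9177.
I(r) = log|p(0)| + (inside sum) = 3.8712 + 4.9177 = 8.7889.
Closed form (all zeros inside, monic): I(r) = n·log(r) = 4·log(9) = 8.7889. ✓

I(r) ≈ 8.7889.


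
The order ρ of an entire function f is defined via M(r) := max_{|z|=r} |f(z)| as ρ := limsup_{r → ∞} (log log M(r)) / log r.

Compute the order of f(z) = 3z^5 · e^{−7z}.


M(r) = max_{|z|=r} |3|·|z|^5·|e^{−7z}| = 3·r^5 · e^{7r^1} (the factors attain their maxima compatibly on |z|=r). Then log M(r) = log 3 + 5·log r + 7r^1, dominated by the last term, so log log M(r) ~ 1·log r. The polynomial factor 3z^5 contributes only a log r term and does not affect the order. ρ = 1.
Therefore ρ = 1.

Order ρ = 1.


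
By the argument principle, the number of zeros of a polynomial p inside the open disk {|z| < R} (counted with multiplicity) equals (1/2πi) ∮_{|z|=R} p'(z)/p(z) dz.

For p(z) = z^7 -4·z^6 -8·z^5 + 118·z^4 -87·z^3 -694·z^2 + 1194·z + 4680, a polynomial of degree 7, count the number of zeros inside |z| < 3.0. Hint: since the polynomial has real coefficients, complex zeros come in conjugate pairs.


The zeros of p are: -4, (3 + 3i), (3 - 3i), (-2 + 1i), (-2 - 1i), (3 + 2i), (3 - 2i).
Their magnitudes are: 4, 4.243, 4.243, 2.236, 2.236, 3.606, 3.606.
Zeros with |z| < R = 3.0: (-2 + 1i), (-2 - 1i).
Count = 2.
By the argument principle, (1/2πi) ∮_{|z|=R} p'(z)/p(z) dz equals exactly this count.

Number of zeros inside |z| < 3.0: 2.


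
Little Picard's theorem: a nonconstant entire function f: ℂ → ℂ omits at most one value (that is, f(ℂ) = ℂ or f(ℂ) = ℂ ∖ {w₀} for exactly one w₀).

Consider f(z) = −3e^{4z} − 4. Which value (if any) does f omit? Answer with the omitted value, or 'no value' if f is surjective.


Little Picard bounds the complement of f(ℂ) to at most one point.
e^{4z} is never zero on ℂ, so -3·e^{4z} takes every value in ℂ ∖ {0}. Adding -4 shifts the range to ℂ ∖ {-4}. Thus f omits exactly the value -4.

Omitted value: -4.


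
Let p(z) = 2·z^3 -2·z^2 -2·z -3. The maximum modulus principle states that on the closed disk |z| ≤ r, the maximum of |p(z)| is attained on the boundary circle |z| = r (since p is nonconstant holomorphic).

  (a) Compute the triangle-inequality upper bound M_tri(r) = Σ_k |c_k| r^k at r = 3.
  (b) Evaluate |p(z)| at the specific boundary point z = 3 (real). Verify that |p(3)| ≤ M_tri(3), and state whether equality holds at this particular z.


Coefficients: c_0 = -3, c_1 = -2, c_2 = -2, c_3 = 2. Radius r = 3.
Part (a). Triangle bound: M_tri(r) = Σ_k |c_k| r^k
  = |-3|·3^0 + |-2|·3^1 + |-2|·3^2 + |2|·3^3
  = 3 + 6 + 18 + 54 = 81.
This bounds M(r) := max_{|z|=r} |p(z)| from above; equality holds iff all terms c_k z^k can be made to align in phase at a single z on |z|=r.
Part (b). At z = 3 (real, on the circle |z| = r):
  p(3) = (-3)·3^0 + (-2)·3^1 + (-2)·3^2 + (2)·3^3 = 27.
  |p(3)| = 27.
Check: |p(3)| = 27 ≤ 81 = M_tri(3). ✓ Equality does not hold at z = 3 (the coefficients have mixed signs, so the terms do not all align in phase there).

M_tri(3) = 81; |p(3)| = 27; equality at z=3: no.


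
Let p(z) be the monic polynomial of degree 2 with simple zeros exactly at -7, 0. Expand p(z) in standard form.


The polynomial is p(z) = ∏_{α ∈ S} (z − α), where S = {-7, 0}.
Expanding the product yields: p(z) = z^2 + 7·z.
The resulting polynomial has degree 2 and real coefficients as required.

p(z) = z^2 + 7·z.


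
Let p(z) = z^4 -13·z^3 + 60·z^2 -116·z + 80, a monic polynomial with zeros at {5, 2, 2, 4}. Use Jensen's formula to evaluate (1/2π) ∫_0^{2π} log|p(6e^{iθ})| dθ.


Zeros: 2, 2, 4, 5; r = 6.
Inside |z| < r: 2, 2, 4, 5. Outside (|z| ≥ r): ∅.
p(0) = 80, so log|p(0)| = log(80) = 4.3820.
Apply Jensen: I(r) = log|p(0)| + Σ_k log(r/|z_k|), summed over zeros inside |z| < r.
  log(r/|z_k|) for z_k = 5: log(6/5) = 0.1823
  log(r/|z_k|) for z_k = 2: log(6/2) = 1.0986
  log(r/|z_k|) for z_k = 2: log(6/2) = 1.0986
  log(r/|z_k|) for z_k = 4: log(6/4) = 0.4055
Sum over inside zeros: 2.7850.
I(r) = log|p(0)| + (inside sum) = 4.3820 + 2.7850 = 7.1670.
Closed form (all zeros inside, monic): I(r) = n·log(r) = 4·log(6) = 7.1670. ✓

I(r) ≈ 7.1670.


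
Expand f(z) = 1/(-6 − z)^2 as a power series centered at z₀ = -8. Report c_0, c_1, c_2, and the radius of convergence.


Let w = z − z₀, so z = z₀ + w.
Then -6 − z = -6 − (z₀ + w) = (-6 − z₀) − w = 2 − w.
f(z) = 1/(2 − w)^2 = (1/(2)^2) · (1 − w/(2))^{−2}.
By the binomial series (1−u)^{−2} = Σ_{n≥0} C(n+1, 1) u^n for |u|<1, with u = w/(2):
  c_n = C(n+1, 1) / (2)^(n+2).
  c_0 = 1/(2)^2 = 1/4.
  c_1 = 2/(2)^3 = 1/4.
  c_2 = 3/(2)^4 = 3/16.
The series is valid for |w/d| < 1, i.e. |z − z₀| < |d|.
Radius of convergence: R = |-6 − z₀| = |2| = 2 (distance from z₀ to the singularity z = -6).

c_0 = 1/4, c_1 = 1/4, c_2 = 3/16; R = 2.


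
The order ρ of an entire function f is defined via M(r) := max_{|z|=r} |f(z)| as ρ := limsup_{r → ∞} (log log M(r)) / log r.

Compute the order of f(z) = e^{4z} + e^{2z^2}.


Each summand is entire of order 1 and 2 respectively (as in the single-exponential case). The order of a sum is at most the max of the orders, so ρ ≤ 2. For the lower bound: on |z|=r choose arg z so that 2z^2 is real positive; then |e^{2z^2}| = e^{2r^2} while |e^{4z}| ≤ e^{4r^1} = o(e^{2r^2}). So |f| ≥ e^{2r^2}(1 − o(1)) and ρ ≥ 2. Hence ρ = max(1, 2) = 2.
Therefore ρ = 2.

Order ρ = 2.


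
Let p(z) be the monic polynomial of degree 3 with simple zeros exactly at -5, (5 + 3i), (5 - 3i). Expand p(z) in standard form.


The polynomial is p(z) = ∏_{α ∈ S} (z − α), where S = {-5, (5 + 3i), (5 - 3i)}.
Expanding the product yields: p(z) = z^3 -5·z^2 -16·z + 170.
Note conjugate pairs combine to real quadratics: (z − (5+3i))(z − (5−3i)) = z² − 10z + 34.
The resulting polynomial has degree 3 and real coefficients as required.

p(z) = z^3 -5·z^2 -16·z + 170.


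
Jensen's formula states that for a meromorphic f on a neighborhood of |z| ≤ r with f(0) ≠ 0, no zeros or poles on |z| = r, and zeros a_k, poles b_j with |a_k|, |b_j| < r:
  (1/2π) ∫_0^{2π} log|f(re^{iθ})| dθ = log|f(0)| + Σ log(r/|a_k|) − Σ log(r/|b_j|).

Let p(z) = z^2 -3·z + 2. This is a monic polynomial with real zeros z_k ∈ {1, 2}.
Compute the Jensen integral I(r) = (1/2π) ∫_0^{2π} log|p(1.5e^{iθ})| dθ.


Zeros: 1, 2; r = 1.5.
Inside |z| < r: 1. Outside (|z| ≥ r): 2.
p(0) = 2, so log|p(0)| = log(2) = 0.6931.
Apply Jensen: I(r) = log|p(0)| + Σ_k log(r/|z_k|), summed over zeros inside |z| < r.
  log(r/|z_k|) for z_k = 1: log(1.5/1) = 0.4055
  Outside zeros (2) contribute nothing to the Jensen sum.
Sum over inside zeros: 0.4055.
I(r) = log|p(0)| + (inside sum) = 0.6931 + 0.4055 = 1.0986.
Note: since some zeros are outside |z| ≤ r, the simplified n·log(r) form does NOT apply — only the inside zeros contribute.

I(r) ≈ 1.0986.


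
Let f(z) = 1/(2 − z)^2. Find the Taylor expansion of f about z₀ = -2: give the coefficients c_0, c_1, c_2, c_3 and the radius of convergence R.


Let w = z − z₀, so z = z₀ + w.
Then 2 − z = 2 − (z₀ + w) = (2 − z₀) − w = 4 − w.
f(z) = 1/(4 − w)^2 = (1/(4)^2) · (1 − w/(4))^{−2}.
By the binomial series (1−u)^{−2} = Σ_{n≥0} C(n+1, 1) u^n for |u|<1, with u = w/(4):
  c_n = C(n+1, 1) / (4)^(n+2).
  c_0 = 1/(4)^2 = 1/16.
  c_1 = 2/(4)^3 = 1/32.
  c_2 = 3/(4)^4 = 3/256.
  c_3 = 4/(4)^5 = 1/256.
The series is valid for |w/d| < 1, i.e. |z − z₀| < |d|.
Radius of convergence: R = |2 − z₀| = |4| = 4 (distance from z₀ to the singularity z = 2).

c_0 = 1/16, c_1 = 1/32, c_2 = 3/256, c_3 = 1/256; R = 4.


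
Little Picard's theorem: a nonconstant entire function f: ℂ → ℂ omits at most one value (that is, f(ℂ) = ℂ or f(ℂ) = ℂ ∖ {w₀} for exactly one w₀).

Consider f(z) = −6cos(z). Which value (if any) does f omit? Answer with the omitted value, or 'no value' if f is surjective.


Little Picard bounds the complement of f(ℂ) to at most one point.
cos is entire and surjective onto ℂ: for every w ∈ ℂ, cos(ζ) = w has a solution ζ ∈ ℂ (e.g., via the complex inverse arccos). With ζ = z this gives z = ζ/(1). Then -6·cos(z) takes every value in -6·ℂ = ℂ, and adding 0 is a bijection of ℂ. So f is surjective and omits no value. (Note: only on the real line is cos bounded by [−1, 1].)

Omitted value: no value.


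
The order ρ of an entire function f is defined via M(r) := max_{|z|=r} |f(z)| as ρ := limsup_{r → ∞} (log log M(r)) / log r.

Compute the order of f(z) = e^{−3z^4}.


|e^{−3z^4}| = e^{Re(-3·z^4) + 0} ≤ e^{3|z|^4 + 0} = e^{3r^4 + 0} on |z| = r, so ρ ≤ 4. Choosing z on |z|=r so that -3·z^4 is real positive (always possible by picking arg z appropriately) gives |f(z)| = e^{3r^4 + 0}, matching the bound. The additive constant 0 does not affect log log M(r) ~ 4·log r. Hence ρ = 4.
Therefore ρ = 4.

Order ρ = 4.


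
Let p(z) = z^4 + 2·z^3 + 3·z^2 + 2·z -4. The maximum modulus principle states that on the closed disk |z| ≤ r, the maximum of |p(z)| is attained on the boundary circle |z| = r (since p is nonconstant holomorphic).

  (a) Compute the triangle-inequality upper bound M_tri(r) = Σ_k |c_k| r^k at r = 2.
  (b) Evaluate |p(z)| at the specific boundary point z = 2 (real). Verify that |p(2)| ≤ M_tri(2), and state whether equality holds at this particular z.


Coefficients: c_0 = -4, c_1 = 2, c_2 = 3, c_3 = 2, c_4 = 1. Radius r = 2.
Part (a). Triangle bound: M_tri(r) = Σ_k |c_k| r^k
  = |-4|·2^0 + |2|·2^1 + |3|·2^2 + |2|·2^3 + |1|·2^4
  = 4 + 4 + 12 + 16 + 16 = 52.
This bounds M(r) := max_{|z|=r} |p(z)| from above; equality holds iff all terms c_k z^k can be made to align in phase at a single z on |z|=r.
Part (b). At z = 2 (real, on the circle |z| = r):
  p(2) = (-4)·2^0 + (2)·2^1 + (3)·2^2 + (2)·2^3 + (1)·2^4 = 44.
  |p(2)| = 44.
Check: |p(2)| = 44 ≤ 52 = M_tri(2). ✓ Equality does not hold at z = 2 (the coefficients have mixed signs, so the terms do not all align in phase there).

M_tri(2) = 52; |p(2)| = 44; equality at z=2: no.


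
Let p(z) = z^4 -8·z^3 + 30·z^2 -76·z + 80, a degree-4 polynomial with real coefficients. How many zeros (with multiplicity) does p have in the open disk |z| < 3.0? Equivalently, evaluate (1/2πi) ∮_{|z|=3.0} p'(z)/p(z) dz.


The zeros of p are: (1 + 3i), (1 - 3i), 2, 4.
Their magnitudes are: 3.162, 3.162, 2, 4.
Zeros with |z| < R = 3.0: 2.
Count = 1.
By the argument principle, (1/2πi) ∮_{|z|=R} p'(z)/p(z) dz equals exactly this count.

Number of zeros inside |z| < 3.0: 1.


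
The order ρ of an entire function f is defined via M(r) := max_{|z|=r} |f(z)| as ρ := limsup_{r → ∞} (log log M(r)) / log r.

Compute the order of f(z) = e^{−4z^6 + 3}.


|e^{−4z^6 + 3}| = e^{Re(-4·z^6) + 3} ≤ e^{4|z|^6 + 3} = e^{4r^6 + 3} on |z| = r, so ρ ≤ 6. Choosing z on |z|=r so that -4·z^6 is real positive (always possible by picking arg z appropriately) gives |f(z)| = e^{4r^6 + 3}, matching the bound. The additive constant 3 does not affect log log M(r) ~ 6·log r. Hence ρ = 6.
Therefore ρ = 6.

Order ρ = 6.


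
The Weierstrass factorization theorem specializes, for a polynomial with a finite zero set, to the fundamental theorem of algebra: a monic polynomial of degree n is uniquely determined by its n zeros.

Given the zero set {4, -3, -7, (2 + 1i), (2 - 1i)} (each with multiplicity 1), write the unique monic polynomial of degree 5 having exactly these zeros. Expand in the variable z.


The polynomial is p(z) = ∏_{α ∈ S} (z − α), where S = {4, -3, -7, (2 + 1i), (2 - 1i)}.
Expanding the product yields: p(z) = z^5 + 2·z^4 -38·z^3 + 22·z^2 + 241·z -420.
Note conjugate pairs combine to real quadratics: (z − (2+1i))(z − (2−1i)) = z² − 4z + 5.
The resulting polynomial has degree 5 and real coefficients as required.

p(z) = z^5 + 2·z^4 -38·z^3 + 22·z^2 + 241·z -420.


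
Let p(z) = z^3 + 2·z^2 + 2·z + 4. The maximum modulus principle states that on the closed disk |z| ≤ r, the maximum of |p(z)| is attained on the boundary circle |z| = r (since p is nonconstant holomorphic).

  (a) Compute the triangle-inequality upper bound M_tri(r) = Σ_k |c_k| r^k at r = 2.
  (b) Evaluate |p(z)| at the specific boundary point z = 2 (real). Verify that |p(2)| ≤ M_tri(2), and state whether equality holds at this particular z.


Coefficients: c_0 = 4, c_1 = 2, c_2 = 2, c_3 = 1. Radius r = 2.
Part (a). Triangle bound: M_tri(r) = Σ_k |c_k| r^k
  = |4|·2^0 + |2|·2^1 + |2|·2^2 + |1|·2^3
  = 4 + 4 + 8 + 8 = 24.
This bounds M(r) := max_{|z|=r} |p(z)| from above; equality holds iff all terms c_k z^k can be made to align in phase at a single z on |z|=r.
Part (b). At z = 2 (real, on the circle |z| = r):
  p(2) = (4)·2^0 + (2)·2^1 + (2)·2^2 + (1)·2^3 = 24.
  |p(2)| = 24.
Since all nonzero coefficients share the same sign, |p(2)| = 24 = M_tri(2); the triangle bound is attained at z = 2, so in fact M(r) = 24.

M_tri(2) = 24; |p(2)| = 24; equality at z=2: yes.


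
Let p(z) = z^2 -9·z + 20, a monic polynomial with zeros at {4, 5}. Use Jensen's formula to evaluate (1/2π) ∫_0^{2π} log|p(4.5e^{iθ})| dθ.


Zeros: 4, 5; r = 4.5.
Inside |z| < r: 4. Outside (|z| ≥ r): 5.
p(0) = 20, so log|p(0)| = log(20) = 2.9957.
Apply Jensen: I(r) = log|p(0)| + Σ_k log(r/|z_k|), summed over zeros inside |z| < r.
  log(r/|z_k|) for z_k = 4: log(4.5/4) = 0.1178
  Outside zeros (5) contribute nothing to the Jensen sum.
Sum over inside zeros: 0.1178.
I(r) = log|p(0)| + (inside sum) = 2.9957 + 0.1178 = 3.1135.
Note: since some zeros are outside |z| ≤ r, the simplified n·log(r) form does NOT apply — only the inside zeros contribute.

I(r) ≈ 3.1135.


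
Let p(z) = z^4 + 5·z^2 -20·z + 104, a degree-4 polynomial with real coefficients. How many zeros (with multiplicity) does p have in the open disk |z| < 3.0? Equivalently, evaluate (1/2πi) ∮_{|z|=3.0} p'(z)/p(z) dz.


The zeros of p are: (-2 + 3i), (-2 - 3i), (2 + 2i), (2 - 2i).
Their magnitudes are: 3.606, 3.606, 2.828, 2.828.
Zeros with |z| < R = 3.0: (2 + 2i), (2 - 2i).
Count = 2.
By the argument principle, (1/2πi) ∮_{|z|=R} p'(z)/p(z) dz equals exactly this count.

Number of zeros inside |z| < 3.0: 2.


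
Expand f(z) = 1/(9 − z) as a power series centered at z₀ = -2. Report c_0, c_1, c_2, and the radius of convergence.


Let w = z − z₀, so z = z₀ + w.
Then 9 − z = 9 − (z₀ + w) = (9 − z₀) − w = 11 − w.
f(z) = 1/(11 − w) = (1/(11)) · 1/(1 − w/(11)) = Σ_{n≥0} w^n / (11)^(n+1).
So c_n = 1/(11)^(n+1):
  c_0 = 1/(11)^1 = 1/11.
  c_1 = 1/(11)^2 = 1/121.
  c_2 = 1/(11)^3 = 1/1331.
The series is valid for |w/d| < 1, i.e. |z − z₀| < |d|.
Radius of convergence: R = |9 − z₀| = |11| = 11 (distance from z₀ to the singularity z = 9).

c_0 = 1/11, c_1 = 1/121, c_2 = 1/1331; R = 11.
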